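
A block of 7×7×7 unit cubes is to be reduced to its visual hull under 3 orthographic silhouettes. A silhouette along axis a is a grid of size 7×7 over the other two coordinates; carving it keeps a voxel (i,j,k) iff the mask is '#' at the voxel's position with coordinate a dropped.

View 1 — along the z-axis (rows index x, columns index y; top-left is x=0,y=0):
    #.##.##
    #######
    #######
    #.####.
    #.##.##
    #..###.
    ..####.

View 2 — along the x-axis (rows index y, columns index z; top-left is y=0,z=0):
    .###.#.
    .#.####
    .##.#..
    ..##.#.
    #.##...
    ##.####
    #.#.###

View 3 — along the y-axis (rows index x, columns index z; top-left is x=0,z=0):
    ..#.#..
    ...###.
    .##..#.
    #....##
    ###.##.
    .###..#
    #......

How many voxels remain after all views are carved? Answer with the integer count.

before carving: 343 voxels (7×7×7)
[1] z-view keeps 37 columns → grid now 259
[2] x-view keeps 29 columns → grid now 150
[3] y-view keeps 21 columns → grid now 69

remaining voxels: 69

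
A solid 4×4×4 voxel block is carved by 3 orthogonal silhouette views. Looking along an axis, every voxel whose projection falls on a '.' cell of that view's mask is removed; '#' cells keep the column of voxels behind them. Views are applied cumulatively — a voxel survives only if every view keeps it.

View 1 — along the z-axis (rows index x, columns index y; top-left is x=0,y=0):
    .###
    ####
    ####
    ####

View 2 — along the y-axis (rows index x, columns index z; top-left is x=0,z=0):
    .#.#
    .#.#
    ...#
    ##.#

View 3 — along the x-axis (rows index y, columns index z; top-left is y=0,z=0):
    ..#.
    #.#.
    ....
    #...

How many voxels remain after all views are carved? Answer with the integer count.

initial block: 4^3 = 64
after view 1 [z-axis, 15 of 16 cells solid] → remaining = 60
after view 2 [y-axis, 8 of 16 cells solid] → remaining = 30
after view 3 [x-axis, 4 of 16 cells solid] → remaining = 2

|visual hull| = 2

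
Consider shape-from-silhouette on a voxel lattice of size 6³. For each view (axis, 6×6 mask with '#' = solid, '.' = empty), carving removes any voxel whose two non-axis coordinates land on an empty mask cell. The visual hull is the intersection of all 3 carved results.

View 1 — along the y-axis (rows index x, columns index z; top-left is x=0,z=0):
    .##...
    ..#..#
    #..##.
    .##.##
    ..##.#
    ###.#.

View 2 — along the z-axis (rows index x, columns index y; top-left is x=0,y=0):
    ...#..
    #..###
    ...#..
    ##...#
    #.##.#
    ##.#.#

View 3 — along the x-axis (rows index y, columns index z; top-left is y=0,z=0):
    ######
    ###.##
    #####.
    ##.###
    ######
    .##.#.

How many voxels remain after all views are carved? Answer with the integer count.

43 voxels

before carving: 216 voxels (6×6×6)
V1 y: intersect with XZ mask (18 set) -- 108 left
V2 z: intersect with XY mask (17 set) -- 53 left
V3 x: intersect with YZ mask (30 set) -- 43 left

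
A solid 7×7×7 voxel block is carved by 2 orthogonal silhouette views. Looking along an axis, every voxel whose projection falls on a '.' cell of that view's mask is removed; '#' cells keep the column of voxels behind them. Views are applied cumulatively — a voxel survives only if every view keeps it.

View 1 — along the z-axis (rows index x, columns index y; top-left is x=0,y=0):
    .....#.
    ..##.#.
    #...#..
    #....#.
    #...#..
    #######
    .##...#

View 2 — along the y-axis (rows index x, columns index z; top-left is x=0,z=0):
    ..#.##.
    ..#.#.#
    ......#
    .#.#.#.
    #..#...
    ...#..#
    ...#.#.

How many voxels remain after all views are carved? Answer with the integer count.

full grid |V| = 343
carve view 1 (along z, XY-mask fill 20/49): 140 voxels remain
carve view 2 (along y, XZ-mask fill 16/49): 44 voxels remain

remaining voxels: 44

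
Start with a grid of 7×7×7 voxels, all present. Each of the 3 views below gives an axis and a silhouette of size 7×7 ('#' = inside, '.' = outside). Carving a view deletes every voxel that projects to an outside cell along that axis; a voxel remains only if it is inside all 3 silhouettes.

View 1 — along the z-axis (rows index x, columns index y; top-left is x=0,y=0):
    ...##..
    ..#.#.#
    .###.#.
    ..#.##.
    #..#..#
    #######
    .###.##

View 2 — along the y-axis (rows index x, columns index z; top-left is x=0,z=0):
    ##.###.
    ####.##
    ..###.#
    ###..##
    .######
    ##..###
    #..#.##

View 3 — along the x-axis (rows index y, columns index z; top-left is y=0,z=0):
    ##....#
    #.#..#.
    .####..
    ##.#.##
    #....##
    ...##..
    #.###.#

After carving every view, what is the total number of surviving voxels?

remaining voxels: 68

start: 7×7×7 = 343 voxels
after view 1 [z-axis, 27 of 49 cells solid] → remaining = 189
after view 2 [y-axis, 35 of 49 cells solid] → remaining = 132
after view 3 [x-axis, 25 of 49 cells solid] → remaining = 68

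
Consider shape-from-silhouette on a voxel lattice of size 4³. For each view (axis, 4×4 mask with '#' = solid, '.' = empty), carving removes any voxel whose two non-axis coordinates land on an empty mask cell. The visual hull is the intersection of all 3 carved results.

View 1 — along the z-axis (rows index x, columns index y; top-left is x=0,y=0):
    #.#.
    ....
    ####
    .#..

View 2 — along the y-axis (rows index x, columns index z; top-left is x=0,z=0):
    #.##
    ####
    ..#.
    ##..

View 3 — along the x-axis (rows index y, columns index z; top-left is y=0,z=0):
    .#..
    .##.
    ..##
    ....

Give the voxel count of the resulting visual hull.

initial block: 4^3 = 64
[1] z-view keeps 7 columns → grid now 28
[2] y-view keeps 10 columns → grid now 12
[3] x-view keeps 5 columns → grid now 5

5 voxels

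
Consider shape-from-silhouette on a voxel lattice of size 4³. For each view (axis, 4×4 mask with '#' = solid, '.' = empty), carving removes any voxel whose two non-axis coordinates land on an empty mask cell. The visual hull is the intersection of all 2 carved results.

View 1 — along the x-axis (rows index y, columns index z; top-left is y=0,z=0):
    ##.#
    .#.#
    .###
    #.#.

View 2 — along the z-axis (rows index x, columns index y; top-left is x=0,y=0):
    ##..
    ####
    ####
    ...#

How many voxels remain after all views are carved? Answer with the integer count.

27 voxels

before carving: 64 voxels (4×4×4)
carve view 1 (along x, YZ-mask fill 10/16): 40 voxels remain
carve view 2 (along z, XY-mask fill 11/16): 27 voxels remain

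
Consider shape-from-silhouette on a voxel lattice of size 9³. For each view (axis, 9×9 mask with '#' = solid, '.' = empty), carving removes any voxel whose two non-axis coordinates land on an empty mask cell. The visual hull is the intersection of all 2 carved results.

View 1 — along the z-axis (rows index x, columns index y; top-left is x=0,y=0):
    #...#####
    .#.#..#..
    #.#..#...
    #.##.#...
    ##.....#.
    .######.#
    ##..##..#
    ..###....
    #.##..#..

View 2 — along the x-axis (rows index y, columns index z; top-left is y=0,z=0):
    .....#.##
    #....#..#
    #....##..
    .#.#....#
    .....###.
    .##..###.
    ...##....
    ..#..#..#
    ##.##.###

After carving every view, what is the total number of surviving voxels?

before carving: 729 voxels (9×9×9)
carve view 1 (along z, XY-mask fill 38/81): 342 voxels remain
carve view 2 (along x, YZ-mask fill 32/81): 132 voxels remain

voxel count = 132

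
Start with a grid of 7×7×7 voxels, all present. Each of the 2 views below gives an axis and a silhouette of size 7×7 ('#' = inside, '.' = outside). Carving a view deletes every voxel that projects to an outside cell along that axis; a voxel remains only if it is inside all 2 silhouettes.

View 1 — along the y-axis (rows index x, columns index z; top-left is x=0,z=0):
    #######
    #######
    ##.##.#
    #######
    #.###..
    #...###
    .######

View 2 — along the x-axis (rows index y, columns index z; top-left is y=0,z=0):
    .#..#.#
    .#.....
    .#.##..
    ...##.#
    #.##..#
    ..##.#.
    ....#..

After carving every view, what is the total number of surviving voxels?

before carving: 343 voxels (7×7×7)
[1] y-view keeps 40 columns → grid now 280
[2] x-view keeps 18 columns → grid now 106

106 voxels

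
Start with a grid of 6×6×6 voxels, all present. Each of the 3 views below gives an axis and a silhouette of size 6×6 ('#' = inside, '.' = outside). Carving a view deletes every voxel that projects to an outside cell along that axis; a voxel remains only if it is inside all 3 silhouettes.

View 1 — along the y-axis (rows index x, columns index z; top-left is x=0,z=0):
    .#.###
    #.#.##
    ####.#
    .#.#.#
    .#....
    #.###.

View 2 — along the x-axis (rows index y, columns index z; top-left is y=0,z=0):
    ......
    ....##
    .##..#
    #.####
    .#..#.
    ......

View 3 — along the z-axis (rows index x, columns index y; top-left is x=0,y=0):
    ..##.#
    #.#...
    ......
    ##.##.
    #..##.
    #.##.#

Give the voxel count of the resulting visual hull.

full grid |V| = 216
  1. axis=1 (XZ plane), |mask|=21  ⇒  voxels=126
  2. axis=0 (YZ plane), |mask|=12  ⇒  voxels=42
  3. axis=2 (XY plane), |mask|=16  ⇒  voxels=17

voxel count = 17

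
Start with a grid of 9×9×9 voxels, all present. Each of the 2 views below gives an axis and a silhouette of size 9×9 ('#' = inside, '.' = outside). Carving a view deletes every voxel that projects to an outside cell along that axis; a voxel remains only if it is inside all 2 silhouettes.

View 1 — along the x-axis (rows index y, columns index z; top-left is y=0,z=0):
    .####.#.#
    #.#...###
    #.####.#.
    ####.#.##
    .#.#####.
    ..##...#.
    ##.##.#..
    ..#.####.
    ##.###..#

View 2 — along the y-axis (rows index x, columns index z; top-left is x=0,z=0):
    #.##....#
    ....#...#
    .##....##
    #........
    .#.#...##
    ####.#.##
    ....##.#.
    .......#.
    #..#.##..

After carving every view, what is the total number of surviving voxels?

before carving: 729 voxels (9×9×9)
after view 1 [x-axis, 49 of 81 cells solid] → remaining = 441
after view 2 [y-axis, 30 of 81 cells solid] → remaining = 163

163 voxels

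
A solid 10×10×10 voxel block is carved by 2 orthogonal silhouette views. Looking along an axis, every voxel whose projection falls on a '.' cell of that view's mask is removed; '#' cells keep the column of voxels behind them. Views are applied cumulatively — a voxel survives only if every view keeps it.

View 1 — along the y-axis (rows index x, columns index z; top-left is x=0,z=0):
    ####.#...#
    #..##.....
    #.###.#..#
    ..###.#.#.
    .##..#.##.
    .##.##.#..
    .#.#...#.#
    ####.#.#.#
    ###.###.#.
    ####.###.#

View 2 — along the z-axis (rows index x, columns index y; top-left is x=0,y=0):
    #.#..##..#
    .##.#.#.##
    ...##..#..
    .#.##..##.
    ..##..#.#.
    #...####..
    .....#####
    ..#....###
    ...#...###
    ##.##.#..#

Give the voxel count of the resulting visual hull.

|visual hull| = 260

before carving: 1000 voxels (10×10×10)
[1] y-view keeps 56 columns → grid now 560
[2] z-view keeps 47 columns → grid now 260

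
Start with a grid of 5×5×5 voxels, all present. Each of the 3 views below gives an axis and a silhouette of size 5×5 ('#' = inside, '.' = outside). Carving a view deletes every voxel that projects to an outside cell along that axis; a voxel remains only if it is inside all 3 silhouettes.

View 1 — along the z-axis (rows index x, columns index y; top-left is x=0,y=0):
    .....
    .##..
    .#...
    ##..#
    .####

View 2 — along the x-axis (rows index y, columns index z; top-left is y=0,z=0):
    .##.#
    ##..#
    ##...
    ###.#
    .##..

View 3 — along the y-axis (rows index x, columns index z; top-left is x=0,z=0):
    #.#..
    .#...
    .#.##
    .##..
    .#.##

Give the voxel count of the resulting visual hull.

before carving: 125 voxels (5×5×5)
V1 z: intersect with XY mask (10 set) -- 50 left
V2 x: intersect with YZ mask (14 set) -- 27 left
V3 y: intersect with XZ mask (11 set) -- 15 left

|visual hull| = 15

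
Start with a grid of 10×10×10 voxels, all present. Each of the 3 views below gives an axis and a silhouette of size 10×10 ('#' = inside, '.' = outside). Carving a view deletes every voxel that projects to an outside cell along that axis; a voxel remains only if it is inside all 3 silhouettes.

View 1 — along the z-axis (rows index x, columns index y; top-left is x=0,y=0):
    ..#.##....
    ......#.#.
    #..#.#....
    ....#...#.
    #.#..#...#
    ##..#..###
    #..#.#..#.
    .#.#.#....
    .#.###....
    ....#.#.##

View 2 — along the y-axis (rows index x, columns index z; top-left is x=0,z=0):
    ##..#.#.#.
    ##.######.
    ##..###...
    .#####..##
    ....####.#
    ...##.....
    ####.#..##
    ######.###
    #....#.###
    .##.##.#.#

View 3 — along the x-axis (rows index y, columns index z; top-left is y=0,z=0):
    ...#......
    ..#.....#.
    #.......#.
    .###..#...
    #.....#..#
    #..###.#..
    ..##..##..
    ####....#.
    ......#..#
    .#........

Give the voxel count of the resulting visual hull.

before carving: 1000 voxels (10×10×10)
step 1: project along z, AND mask (35/100) → |grid| = 350
step 2: project along y, AND mask (59/100) → |grid| = 191
step 3: project along x, AND mask (29/100) → |grid| = 51

remaining voxels: 51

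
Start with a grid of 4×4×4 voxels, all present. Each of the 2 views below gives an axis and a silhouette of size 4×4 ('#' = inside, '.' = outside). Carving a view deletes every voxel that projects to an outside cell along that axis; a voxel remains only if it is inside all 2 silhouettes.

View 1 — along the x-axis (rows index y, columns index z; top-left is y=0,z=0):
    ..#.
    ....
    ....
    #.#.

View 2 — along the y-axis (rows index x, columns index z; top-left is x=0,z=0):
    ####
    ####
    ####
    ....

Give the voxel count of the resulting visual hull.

start: 4×4×4 = 64 voxels
carve view 1 (along x, YZ-mask fill 3/16): 12 voxels remain
carve view 2 (along y, XZ-mask fill 12/16): 9 voxels remain

voxel count = 9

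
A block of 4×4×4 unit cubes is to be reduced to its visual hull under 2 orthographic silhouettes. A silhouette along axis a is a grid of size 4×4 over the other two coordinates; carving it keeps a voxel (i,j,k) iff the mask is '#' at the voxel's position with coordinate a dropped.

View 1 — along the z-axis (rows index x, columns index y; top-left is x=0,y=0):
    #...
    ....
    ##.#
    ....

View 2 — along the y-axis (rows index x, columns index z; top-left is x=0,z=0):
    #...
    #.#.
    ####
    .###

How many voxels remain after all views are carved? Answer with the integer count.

initial block: 4^3 = 64
step 1: project along z, AND mask (4/16) → |grid| = 16
step 2: project along y, AND mask (10/16) → |grid| = 13

remaining voxels: 13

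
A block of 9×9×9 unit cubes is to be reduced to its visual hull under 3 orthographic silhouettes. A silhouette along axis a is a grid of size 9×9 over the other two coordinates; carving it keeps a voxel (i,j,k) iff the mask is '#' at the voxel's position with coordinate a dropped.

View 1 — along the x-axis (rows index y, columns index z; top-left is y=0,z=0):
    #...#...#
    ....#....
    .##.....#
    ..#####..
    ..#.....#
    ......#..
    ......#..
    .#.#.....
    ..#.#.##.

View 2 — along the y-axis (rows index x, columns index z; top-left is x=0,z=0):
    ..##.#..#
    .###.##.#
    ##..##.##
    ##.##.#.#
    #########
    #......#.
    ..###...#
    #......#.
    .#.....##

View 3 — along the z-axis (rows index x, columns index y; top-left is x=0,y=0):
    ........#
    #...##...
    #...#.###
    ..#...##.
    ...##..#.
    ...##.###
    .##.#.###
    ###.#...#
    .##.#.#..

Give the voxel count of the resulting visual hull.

start: 9×9×9 = 729 voxels
  1. axis=0 (YZ plane), |mask|=22  ⇒  voxels=198
  2. axis=1 (XZ plane), |mask|=42  ⇒  voxels=99
  3. axis=2 (XY plane), |mask|=35  ⇒  voxels=40

|visual hull| = 40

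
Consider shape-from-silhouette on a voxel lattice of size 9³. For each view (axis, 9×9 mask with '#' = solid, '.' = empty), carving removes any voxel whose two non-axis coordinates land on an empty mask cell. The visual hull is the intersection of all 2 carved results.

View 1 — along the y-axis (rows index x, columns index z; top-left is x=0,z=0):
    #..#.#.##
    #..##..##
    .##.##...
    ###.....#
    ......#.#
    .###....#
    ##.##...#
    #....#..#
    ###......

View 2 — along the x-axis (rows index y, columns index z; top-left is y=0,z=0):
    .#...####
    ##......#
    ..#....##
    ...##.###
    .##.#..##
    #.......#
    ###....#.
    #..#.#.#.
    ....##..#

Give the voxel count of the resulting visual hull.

before carving: 729 voxels (9×9×9)
step 1: project along y, AND mask (35/81) → |grid| = 315
step 2: project along x, AND mask (34/81) → |grid| = 145

|visual hull| = 145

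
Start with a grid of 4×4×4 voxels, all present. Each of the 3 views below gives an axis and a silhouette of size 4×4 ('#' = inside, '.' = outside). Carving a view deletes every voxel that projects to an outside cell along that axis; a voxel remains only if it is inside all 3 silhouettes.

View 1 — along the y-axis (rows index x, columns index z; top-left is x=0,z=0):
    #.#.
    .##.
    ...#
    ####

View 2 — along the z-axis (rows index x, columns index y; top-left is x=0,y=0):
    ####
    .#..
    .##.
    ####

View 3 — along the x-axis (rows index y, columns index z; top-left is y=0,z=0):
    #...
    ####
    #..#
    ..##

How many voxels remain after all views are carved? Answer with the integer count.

voxel count = 18

start: 4×4×4 = 64 voxels
[1] y-view keeps 9 columns → grid now 36
[2] z-view keeps 11 columns → grid now 28
[3] x-view keeps 9 columns → grid now 18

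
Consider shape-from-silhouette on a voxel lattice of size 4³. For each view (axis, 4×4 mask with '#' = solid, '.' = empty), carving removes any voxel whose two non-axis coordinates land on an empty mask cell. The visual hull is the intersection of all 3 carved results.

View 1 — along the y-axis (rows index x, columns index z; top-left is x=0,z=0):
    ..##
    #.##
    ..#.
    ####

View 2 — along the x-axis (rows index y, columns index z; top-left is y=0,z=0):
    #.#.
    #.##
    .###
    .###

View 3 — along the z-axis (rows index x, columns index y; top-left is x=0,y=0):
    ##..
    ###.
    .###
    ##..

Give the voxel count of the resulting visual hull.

remaining voxels: 18

before carving: 64 voxels (4×4×4)
V1 y: intersect with XZ mask (10 set) -- 40 left
V2 x: intersect with YZ mask (11 set) -- 31 left
V3 z: intersect with XY mask (10 set) -- 18 left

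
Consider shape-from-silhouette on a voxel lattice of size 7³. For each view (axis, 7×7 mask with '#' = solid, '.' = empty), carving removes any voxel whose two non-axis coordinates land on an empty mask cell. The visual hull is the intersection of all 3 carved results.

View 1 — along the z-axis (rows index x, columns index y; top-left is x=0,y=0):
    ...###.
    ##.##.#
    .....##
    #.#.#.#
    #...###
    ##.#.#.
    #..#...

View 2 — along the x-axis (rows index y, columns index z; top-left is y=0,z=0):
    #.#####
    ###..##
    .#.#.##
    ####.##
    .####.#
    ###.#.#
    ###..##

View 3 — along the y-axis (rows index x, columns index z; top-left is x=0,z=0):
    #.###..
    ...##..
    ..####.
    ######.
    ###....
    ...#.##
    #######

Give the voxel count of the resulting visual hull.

full grid |V| = 343
[1] z-view keeps 24 columns → grid now 168
[2] x-view keeps 36 columns → grid now 128
[3] y-view keeps 29 columns → grid now 65

remaining voxels: 65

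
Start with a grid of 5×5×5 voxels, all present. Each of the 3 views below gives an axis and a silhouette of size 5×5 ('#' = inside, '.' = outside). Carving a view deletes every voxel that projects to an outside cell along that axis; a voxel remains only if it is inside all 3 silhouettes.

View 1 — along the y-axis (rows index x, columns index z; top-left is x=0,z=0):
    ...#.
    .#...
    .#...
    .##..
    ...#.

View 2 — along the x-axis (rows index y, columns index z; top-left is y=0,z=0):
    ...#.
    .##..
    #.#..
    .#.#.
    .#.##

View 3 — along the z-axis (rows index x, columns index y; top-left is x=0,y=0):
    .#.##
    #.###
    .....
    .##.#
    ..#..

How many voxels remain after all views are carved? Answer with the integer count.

initial block: 5^3 = 125
after view 1 [y-axis, 6 of 25 cells solid] → remaining = 30
after view 2 [x-axis, 10 of 25 cells solid] → remaining = 17
after view 3 [z-axis, 11 of 25 cells solid] → remaining = 8

|visual hull| = 8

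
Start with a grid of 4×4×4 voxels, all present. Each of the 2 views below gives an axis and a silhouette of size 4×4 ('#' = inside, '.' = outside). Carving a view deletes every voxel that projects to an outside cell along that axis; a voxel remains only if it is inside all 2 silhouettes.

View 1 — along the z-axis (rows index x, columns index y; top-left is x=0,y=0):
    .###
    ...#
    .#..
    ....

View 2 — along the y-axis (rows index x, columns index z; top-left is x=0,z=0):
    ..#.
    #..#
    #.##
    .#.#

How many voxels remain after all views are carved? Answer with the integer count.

full grid |V| = 64
carve view 1 (along z, XY-mask fill 5/16): 20 voxels remain
carve view 2 (along y, XZ-mask fill 8/16): 8 voxels remain

voxel count = 8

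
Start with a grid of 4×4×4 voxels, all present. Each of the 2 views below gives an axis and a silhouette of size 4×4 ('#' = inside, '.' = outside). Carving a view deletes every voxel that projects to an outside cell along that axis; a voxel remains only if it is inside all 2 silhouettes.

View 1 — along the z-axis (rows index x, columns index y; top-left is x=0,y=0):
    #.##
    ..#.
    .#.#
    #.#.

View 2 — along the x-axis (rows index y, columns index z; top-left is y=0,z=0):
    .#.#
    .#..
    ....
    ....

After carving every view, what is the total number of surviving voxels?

voxel count = 5

initial block: 4^3 = 64
V1 z: intersect with XY mask (8 set) -- 32 left
V2 x: intersect with YZ mask (3 set) -- 5 left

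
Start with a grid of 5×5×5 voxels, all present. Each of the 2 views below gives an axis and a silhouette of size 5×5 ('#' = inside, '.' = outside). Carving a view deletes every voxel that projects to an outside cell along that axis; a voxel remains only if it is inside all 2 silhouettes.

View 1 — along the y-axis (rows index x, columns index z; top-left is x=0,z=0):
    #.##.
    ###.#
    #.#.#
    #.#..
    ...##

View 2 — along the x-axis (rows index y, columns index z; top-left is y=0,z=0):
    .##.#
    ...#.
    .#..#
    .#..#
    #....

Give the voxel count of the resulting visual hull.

initial block: 5^3 = 125
carve view 1 (along y, XZ-mask fill 14/25): 70 voxels remain
carve view 2 (along x, YZ-mask fill 9/25): 22 voxels remain

|visual hull| = 22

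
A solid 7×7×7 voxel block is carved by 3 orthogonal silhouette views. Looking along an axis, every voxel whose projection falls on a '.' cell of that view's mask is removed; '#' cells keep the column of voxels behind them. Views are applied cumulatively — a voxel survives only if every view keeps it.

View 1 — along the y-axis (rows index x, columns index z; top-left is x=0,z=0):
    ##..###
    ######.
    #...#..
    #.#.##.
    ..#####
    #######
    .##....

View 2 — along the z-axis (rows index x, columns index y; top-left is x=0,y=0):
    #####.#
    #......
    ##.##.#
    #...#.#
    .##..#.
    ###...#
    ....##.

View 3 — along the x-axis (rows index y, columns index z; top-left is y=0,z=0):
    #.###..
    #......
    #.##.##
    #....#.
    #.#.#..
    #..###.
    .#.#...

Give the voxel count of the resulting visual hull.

full grid |V| = 343
after view 1 [y-axis, 31 of 49 cells solid] → remaining = 217
after view 2 [z-axis, 24 of 49 cells solid] → remaining = 105
after view 3 [x-axis, 21 of 49 cells solid] → remaining = 47

voxel count = 47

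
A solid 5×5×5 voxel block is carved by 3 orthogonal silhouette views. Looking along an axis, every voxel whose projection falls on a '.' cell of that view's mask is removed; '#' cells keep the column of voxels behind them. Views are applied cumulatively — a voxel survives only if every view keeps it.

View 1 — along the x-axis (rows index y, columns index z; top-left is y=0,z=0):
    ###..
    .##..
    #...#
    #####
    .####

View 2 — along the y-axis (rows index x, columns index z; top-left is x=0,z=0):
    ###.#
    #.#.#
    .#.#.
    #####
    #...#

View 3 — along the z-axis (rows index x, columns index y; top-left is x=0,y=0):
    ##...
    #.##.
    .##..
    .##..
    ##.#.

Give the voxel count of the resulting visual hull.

remaining voxels: 20

initial block: 5^3 = 125
V1 x: intersect with YZ mask (16 set) -- 80 left
V2 y: intersect with XZ mask (16 set) -- 52 left
V3 z: intersect with XY mask (12 set) -- 20 left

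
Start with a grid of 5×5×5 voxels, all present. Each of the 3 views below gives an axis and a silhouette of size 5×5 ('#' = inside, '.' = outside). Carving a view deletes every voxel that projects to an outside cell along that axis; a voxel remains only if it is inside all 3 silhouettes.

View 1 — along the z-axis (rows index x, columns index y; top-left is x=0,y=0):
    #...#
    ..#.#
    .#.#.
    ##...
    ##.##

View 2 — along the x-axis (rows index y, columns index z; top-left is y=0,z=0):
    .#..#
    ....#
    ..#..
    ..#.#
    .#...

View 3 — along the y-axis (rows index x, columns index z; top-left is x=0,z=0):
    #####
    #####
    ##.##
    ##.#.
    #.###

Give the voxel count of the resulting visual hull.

before carving: 125 voxels (5×5×5)
  1. axis=2 (XY plane), |mask|=12  ⇒  voxels=60
  2. axis=0 (YZ plane), |mask|=7  ⇒  voxels=17
  3. axis=1 (XZ plane), |mask|=21  ⇒  voxels=12

remaining voxels: 12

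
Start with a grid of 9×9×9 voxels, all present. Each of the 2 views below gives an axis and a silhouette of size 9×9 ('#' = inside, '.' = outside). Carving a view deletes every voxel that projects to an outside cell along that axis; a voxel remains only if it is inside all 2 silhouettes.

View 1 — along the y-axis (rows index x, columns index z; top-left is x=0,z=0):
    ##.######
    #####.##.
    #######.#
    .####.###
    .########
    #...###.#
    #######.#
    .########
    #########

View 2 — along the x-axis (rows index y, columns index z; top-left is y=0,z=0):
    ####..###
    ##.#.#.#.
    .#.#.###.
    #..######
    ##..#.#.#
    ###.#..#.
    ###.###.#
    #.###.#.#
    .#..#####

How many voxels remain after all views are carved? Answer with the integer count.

402 voxels

initial block: 9^3 = 729
step 1: project along y, AND mask (68/81) → |grid| = 612
step 2: project along x, AND mask (53/81) → |grid| = 402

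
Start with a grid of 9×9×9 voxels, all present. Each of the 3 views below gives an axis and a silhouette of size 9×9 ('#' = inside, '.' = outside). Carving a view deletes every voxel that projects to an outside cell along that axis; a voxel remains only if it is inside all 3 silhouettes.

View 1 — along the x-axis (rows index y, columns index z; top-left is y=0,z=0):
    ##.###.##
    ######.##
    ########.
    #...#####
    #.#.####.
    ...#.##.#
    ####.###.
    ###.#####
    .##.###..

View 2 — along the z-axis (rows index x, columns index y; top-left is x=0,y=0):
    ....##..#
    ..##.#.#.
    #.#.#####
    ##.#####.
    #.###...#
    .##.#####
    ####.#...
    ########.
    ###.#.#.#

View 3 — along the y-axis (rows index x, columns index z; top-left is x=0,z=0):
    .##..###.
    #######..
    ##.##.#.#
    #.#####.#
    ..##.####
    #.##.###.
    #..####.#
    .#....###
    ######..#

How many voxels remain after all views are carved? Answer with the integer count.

voxel count = 226

before carving: 729 voxels (9×9×9)
carve view 1 (along x, YZ-mask fill 59/81): 531 voxels remain
carve view 2 (along z, XY-mask fill 52/81): 338 voxels remain
carve view 3 (along y, XZ-mask fill 54/81): 226 voxels remain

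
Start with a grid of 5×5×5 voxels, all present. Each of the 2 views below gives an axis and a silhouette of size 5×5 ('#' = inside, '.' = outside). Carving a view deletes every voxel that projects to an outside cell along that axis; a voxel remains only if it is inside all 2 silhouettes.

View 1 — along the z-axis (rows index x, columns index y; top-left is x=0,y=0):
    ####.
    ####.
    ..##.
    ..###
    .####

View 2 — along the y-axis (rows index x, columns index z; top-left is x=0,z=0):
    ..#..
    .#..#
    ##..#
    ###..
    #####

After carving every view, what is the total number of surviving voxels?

47 voxels

initial block: 5^3 = 125
V1 z: intersect with XY mask (17 set) -- 85 left
V2 y: intersect with XZ mask (14 set) -- 47 left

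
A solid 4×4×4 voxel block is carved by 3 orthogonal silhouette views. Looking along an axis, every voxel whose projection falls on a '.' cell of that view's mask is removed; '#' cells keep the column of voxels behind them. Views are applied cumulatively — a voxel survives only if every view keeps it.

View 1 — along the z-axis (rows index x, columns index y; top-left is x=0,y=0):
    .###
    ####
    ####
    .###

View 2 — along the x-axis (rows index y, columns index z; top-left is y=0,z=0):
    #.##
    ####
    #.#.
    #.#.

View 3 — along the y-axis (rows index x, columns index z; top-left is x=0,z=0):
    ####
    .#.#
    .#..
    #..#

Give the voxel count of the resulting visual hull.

full grid |V| = 64
carve view 1 (along z, XY-mask fill 14/16): 56 voxels remain
carve view 2 (along x, YZ-mask fill 11/16): 38 voxels remain
carve view 3 (along y, XZ-mask fill 9/16): 16 voxels remain

16 voxels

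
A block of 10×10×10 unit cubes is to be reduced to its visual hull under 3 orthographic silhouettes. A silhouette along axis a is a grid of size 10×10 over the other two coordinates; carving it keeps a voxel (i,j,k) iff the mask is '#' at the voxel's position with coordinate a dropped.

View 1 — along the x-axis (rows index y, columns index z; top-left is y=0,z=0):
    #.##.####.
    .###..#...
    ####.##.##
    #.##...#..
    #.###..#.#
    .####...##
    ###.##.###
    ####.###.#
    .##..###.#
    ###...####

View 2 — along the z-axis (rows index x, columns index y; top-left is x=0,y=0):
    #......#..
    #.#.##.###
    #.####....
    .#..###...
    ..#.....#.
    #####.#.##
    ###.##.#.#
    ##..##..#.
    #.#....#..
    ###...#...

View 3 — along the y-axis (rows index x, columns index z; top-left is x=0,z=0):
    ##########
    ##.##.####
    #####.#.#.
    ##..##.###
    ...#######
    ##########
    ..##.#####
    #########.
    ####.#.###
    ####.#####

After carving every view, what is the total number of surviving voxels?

|visual hull| = 256

before carving: 1000 voxels (10×10×10)
after view 1 [x-axis, 64 of 100 cells solid] → remaining = 640
after view 2 [z-axis, 47 of 100 cells solid] → remaining = 307
after view 3 [y-axis, 82 of 100 cells solid] → remaining = 256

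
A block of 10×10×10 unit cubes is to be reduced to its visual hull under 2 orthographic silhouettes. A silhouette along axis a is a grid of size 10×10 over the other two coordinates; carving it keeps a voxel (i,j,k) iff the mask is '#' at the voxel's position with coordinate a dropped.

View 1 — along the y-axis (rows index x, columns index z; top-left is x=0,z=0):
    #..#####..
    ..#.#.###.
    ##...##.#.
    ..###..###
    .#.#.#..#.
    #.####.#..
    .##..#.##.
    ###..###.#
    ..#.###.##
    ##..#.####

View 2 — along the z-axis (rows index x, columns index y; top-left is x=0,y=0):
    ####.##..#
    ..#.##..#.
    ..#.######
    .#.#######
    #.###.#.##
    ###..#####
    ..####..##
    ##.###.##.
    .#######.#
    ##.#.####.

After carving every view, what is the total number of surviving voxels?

initial block: 10^3 = 1000
  1. axis=1 (XZ plane), |mask|=57  ⇒  voxels=570
  2. axis=2 (XY plane), |mask|=69  ⇒  voxels=397

remaining voxels: 397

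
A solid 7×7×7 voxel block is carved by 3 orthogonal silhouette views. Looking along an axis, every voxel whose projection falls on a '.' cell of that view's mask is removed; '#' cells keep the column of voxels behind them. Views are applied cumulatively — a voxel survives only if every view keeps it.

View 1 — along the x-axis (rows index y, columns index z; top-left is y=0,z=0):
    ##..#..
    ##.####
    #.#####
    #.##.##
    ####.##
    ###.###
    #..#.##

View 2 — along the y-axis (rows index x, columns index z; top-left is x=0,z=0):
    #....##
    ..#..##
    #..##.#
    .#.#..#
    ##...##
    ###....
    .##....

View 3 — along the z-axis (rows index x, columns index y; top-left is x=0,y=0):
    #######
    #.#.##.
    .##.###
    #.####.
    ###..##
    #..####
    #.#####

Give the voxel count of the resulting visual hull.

89 voxels

full grid |V| = 343
  1. axis=0 (YZ plane), |mask|=36  ⇒  voxels=252
  2. axis=1 (XZ plane), |mask|=22  ⇒  voxels=118
  3. axis=2 (XY plane), |mask|=37  ⇒  voxels=89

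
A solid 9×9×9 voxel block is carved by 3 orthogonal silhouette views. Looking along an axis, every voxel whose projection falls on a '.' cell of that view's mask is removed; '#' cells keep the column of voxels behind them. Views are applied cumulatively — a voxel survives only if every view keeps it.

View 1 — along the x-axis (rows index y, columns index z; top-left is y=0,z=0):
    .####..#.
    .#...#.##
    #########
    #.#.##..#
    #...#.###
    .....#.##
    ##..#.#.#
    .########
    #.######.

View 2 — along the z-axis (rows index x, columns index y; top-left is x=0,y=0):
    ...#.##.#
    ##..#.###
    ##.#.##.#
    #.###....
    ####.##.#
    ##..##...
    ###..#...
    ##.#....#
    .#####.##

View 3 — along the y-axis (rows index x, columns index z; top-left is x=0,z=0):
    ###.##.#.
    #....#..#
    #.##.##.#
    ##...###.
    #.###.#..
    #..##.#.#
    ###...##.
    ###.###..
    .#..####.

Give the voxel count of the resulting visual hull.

voxel count = 130

start: 9×9×9 = 729 voxels
  1. axis=0 (YZ plane), |mask|=51  ⇒  voxels=459
  2. axis=2 (XY plane), |mask|=46  ⇒  voxels=245
  3. axis=1 (XZ plane), |mask|=46  ⇒  voxels=130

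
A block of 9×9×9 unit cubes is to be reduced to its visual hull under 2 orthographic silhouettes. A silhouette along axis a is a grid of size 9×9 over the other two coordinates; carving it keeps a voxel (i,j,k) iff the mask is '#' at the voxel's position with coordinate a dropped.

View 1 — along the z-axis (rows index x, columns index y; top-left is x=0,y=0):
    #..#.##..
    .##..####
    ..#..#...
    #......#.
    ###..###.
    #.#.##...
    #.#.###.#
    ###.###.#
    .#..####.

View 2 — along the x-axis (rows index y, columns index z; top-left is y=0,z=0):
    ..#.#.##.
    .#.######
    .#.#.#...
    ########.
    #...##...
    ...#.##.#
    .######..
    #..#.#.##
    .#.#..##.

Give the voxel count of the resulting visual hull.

initial block: 9^3 = 729
carve view 1 (along z, XY-mask fill 42/81): 378 voxels remain
carve view 2 (along x, YZ-mask fill 44/81): 190 voxels remain

190 voxels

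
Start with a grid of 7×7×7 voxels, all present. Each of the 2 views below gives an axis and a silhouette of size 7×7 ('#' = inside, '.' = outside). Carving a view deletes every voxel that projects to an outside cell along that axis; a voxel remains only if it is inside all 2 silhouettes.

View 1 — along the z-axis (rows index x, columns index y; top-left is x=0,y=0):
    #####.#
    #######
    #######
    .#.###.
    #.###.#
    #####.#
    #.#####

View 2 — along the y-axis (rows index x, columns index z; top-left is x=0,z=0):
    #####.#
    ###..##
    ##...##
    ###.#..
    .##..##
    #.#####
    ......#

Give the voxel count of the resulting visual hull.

remaining voxels: 177

before carving: 343 voxels (7×7×7)
after view 1 [z-axis, 41 of 49 cells solid] → remaining = 287
after view 2 [y-axis, 30 of 49 cells solid] → remaining = 177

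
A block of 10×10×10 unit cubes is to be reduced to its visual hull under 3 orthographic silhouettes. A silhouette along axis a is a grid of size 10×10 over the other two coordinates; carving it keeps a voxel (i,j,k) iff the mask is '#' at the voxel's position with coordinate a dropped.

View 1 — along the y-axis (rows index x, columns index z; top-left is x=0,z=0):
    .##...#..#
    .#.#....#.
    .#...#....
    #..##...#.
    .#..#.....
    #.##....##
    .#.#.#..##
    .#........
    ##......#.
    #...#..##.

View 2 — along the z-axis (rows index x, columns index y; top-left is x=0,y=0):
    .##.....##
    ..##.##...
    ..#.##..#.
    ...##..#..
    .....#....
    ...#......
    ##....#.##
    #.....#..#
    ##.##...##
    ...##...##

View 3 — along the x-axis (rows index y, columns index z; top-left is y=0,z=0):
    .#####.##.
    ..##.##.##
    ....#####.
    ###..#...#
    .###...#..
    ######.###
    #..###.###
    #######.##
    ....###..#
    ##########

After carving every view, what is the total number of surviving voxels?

before carving: 1000 voxels (10×10×10)
step 1: project along y, AND mask (33/100) → |grid| = 330
step 2: project along z, AND mask (35/100) → |grid| = 117
step 3: project along x, AND mask (66/100) → |grid| = 70

70 voxels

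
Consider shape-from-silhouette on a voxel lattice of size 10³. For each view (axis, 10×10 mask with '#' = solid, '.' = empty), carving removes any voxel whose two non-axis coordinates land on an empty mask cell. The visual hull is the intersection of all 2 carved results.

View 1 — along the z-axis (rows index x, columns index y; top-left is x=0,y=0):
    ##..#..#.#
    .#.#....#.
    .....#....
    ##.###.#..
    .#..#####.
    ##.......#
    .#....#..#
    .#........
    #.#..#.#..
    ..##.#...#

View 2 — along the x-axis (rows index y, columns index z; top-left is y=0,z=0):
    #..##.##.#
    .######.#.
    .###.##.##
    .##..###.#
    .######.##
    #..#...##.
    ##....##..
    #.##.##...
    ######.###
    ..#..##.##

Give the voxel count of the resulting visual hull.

voxel count = 215

before carving: 1000 voxels (10×10×10)
carve view 1 (along z, XY-mask fill 36/100): 360 voxels remain
carve view 2 (along x, YZ-mask fill 61/100): 215 voxels remain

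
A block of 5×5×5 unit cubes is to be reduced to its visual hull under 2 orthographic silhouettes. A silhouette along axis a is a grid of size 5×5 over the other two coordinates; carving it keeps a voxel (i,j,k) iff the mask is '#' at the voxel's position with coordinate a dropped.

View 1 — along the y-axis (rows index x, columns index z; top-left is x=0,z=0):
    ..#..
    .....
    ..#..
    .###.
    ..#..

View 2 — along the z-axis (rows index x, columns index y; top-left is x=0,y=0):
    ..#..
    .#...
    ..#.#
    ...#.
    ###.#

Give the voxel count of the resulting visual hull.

10 voxels

start: 5×5×5 = 125 voxels
V1 y: intersect with XZ mask (6 set) -- 30 left
V2 z: intersect with XY mask (9 set) -- 10 left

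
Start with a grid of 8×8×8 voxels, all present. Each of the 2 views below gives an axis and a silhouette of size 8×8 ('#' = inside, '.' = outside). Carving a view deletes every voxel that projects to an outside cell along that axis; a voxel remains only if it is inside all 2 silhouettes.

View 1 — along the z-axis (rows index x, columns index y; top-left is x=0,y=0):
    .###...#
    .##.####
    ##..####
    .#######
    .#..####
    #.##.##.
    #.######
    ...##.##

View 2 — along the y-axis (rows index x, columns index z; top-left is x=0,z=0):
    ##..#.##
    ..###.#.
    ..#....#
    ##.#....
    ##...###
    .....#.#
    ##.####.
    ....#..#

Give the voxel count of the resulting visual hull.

full grid |V| = 512
V1 z: intersect with XY mask (44 set) -- 352 left
V2 y: intersect with XZ mask (29 set) -- 162 left

remaining voxels: 162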